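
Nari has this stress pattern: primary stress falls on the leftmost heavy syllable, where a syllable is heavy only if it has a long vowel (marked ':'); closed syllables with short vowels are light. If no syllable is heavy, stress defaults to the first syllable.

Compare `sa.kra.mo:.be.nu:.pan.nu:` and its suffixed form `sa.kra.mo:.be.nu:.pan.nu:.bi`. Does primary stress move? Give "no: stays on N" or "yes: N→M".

no: stays on 3

Base `sa.kra.mo:.be.nu:.pan.nu:` (7 syllables):
  Weights: 1 sa L, 2 kra L, 3 mo: H, 4 be L, 5 nu: H, 6 pan L, 7 nu: H.
  Heavy syllables in the domain: 3, 5, 7. The leftmost is syllable 3 (mo:).
  → primary stress on syllable 3.
Suffixed `sa.kra.mo:.be.nu:.pan.nu:.bi` (8 syllables):
  Weights: 1 sa L, 2 kra L, 3 mo: H, 4 be L, 5 nu: H, 6 pan L, 7 nu: H, 8 bi L.
  Heavy syllables in the domain: 3, 5, 7. The leftmost is syllable 3 (mo:).
  → primary stress on syllable 3.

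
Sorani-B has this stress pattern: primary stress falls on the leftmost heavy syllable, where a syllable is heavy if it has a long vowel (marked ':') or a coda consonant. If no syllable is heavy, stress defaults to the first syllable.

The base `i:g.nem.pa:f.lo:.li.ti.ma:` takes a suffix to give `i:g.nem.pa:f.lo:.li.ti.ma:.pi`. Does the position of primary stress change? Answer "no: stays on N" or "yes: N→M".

Base `i:g.nem.pa:f.lo:.li.ti.ma:` (7 syllables):
  Weights: 1 i:g H, 2 nem H, 3 pa:f H, 4 lo: H, 5 li L, 6 ti L, 7 ma: H.
  Heavy syllables in the domain: 1, 2, 3, 4, 7. The leftmost is syllable 1 (i:g).
  → primary stress on syllable 1.
Suffixed `i:g.nem.pa:f.lo:.li.ti.ma:.pi` (8 syllables):
  Weights: 1 i:g H, 2 nem H, 3 pa:f H, 4 lo: H, 5 li L, 6 ti L, 7 ma: H, 8 pi L.
  Heavy syllables in the domain: 1, 2, 3, 4, 7. The leftmost is syllable 1 (i:g).
  → primary stress on syllable 1.

no: stays on 1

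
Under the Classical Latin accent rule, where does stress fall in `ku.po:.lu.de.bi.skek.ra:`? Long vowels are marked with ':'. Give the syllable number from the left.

6

Classical Latin: stress the penult if heavy (long vowel or closed), else the antepenult.
Weights: 5 bi L, 6 skek H, 7 ra: H.
The penult (syllable 6, skek) is heavy, so it takes stress.
Stress on syllable 6: ku.po:.lu.de.bi.ˈskek.ra:.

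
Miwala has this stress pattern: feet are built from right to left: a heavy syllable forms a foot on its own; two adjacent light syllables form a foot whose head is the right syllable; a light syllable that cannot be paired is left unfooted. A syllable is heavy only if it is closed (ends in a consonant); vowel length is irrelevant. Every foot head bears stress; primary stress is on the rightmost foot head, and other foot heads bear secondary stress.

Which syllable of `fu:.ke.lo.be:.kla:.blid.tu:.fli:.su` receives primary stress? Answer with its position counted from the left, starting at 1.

Weights: 1 fu: L, 2 ke L, 3 lo L, 4 be: L, 5 kla: L, 6 blid H, 7 tu: L, 8 fli: L, 9 su L.
Parse right to left (heavy = foot alone; LL = one foot; stranded L unfooted): fu: (ke.ˈlo) (be:.ˈkla:) (ˈblid) tu: (fli:.ˈsu).
Foot heads: 3, 5, 6, 9.
Primary stress on the rightmost head = syllable 9.
Primary stress: syllable 9 → fu:.ke.lo.be:.kla:.blid.tu:.fli:.ˈsu.

9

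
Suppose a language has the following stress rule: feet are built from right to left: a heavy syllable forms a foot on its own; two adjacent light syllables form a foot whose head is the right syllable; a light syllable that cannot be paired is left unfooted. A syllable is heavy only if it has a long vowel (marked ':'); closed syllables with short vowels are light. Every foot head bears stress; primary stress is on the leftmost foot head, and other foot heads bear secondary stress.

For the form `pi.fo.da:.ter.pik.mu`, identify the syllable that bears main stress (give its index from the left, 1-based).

2

Weights: 1 pi L, 2 fo L, 3 da: H, 4 ter L, 5 pik L, 6 mu L.
Parse right to left (heavy = foot alone; LL = one foot; stranded L unfooted): (pi.ˈfo) (ˈda:) ter (pik.ˈmu).
Foot heads: 2, 3, 6.
Primary stress on the leftmost head = syllable 2.
Primary stress: syllable 2 → pi.ˈfo.da:.ter.pik.mu.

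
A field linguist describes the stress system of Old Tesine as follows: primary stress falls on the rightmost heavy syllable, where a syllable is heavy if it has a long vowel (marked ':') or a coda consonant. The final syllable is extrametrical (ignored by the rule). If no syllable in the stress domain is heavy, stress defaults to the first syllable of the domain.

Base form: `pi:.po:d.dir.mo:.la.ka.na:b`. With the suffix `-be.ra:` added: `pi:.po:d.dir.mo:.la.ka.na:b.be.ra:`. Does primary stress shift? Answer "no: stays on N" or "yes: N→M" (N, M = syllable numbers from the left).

yes: 4→7

Base `pi:.po:d.dir.mo:.la.ka.na:b` (7 syllables):
  The final syllable (7, na:b) is extrametrical; the stress domain is syllables 1–6.
  Weights: 1 pi: H, 2 po:d H, 3 dir H, 4 mo: H, 5 la L, 6 ka L.
  Heavy syllables in the domain: 1, 2, 3, 4. The rightmost is syllable 4 (mo:).
  → primary stress on syllable 4.
Suffixed `pi:.po:d.dir.mo:.la.ka.na:b.be.ra:` (9 syllables):
  The final syllable (9, ra:) is extrametrical; the stress domain is syllables 1–8.
  Weights: 1 pi: H, 2 po:d H, 3 dir H, 4 mo: H, 5 la L, 6 ka L, 7 na:b H, 8 be L.
  Heavy syllables in the domain: 1, 2, 3, 4, 7. The rightmost is syllable 7 (na:b).
  → primary stress on syllable 7.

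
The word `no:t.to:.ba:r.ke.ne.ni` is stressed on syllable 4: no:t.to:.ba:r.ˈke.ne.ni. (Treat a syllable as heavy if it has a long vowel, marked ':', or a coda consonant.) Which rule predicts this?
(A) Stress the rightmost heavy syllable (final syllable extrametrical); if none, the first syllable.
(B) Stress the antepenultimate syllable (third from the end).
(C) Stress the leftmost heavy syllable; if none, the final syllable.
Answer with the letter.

B

Rule A → syllable 3 (observed: 4).
Rule B → syllable 4 ✓.
Rule C → syllable 1 (observed: 4).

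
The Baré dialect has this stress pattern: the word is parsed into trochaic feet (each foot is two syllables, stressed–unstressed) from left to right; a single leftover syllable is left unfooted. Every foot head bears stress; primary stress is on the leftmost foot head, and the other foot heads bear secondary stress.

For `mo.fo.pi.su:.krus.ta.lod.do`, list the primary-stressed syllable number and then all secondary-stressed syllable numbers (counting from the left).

primary 1, secondary 3, 5, 7

Parse left to right into trochaic (ˈσσ) feet: (ˈmo.fo) (ˈpi.su:) (ˈkrus.ta) (ˈlod.do).
Foot heads (stressed positions): 1, 3, 5, 7.
End Rule Leftmost: primary stress on the leftmost head = syllable 1.
Secondary stress on 3, 5, 7: ˈmo.fo.ˌpi.su:.ˌkrus.ta.ˌlod.do.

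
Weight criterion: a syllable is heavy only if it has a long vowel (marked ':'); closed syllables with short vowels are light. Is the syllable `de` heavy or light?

`de`: short vowel, open (no coda). Short vowel → light.

light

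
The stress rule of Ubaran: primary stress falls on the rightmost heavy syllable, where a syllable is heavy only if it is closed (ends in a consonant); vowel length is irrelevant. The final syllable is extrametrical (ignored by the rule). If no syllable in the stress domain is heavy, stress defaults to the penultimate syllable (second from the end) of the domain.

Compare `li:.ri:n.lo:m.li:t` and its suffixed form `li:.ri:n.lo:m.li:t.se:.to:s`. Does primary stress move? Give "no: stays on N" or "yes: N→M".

yes: 3→4

Base `li:.ri:n.lo:m.li:t` (4 syllables):
  The final syllable (4, li:t) is extrametrical; the stress domain is syllables 1–3.
  Weights: 1 li: L, 2 ri:n H, 3 lo:m H.
  Heavy syllables in the domain: 2, 3. The rightmost is syllable 3 (lo:m).
  → primary stress on syllable 3.
Suffixed `li:.ri:n.lo:m.li:t.se:.to:s` (6 syllables):
  The final syllable (6, to:s) is extrametrical; the stress domain is syllables 1–5.
  Weights: 1 li: L, 2 ri:n H, 3 lo:m H, 4 li:t H, 5 se: L.
  Heavy syllables in the domain: 2, 3, 4. The rightmost is syllable 4 (li:t).
  → primary stress on syllable 4.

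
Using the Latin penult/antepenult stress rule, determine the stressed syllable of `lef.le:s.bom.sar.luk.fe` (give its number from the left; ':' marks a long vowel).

5

Classical Latin: stress the penult if heavy (long vowel or closed), else the antepenult.
Weights: 4 sar H, 5 luk H, 6 fe L.
The penult (syllable 5, luk) is heavy, so it takes stress.
Stress on syllable 5: lef.le:s.bom.sar.ˈluk.fe.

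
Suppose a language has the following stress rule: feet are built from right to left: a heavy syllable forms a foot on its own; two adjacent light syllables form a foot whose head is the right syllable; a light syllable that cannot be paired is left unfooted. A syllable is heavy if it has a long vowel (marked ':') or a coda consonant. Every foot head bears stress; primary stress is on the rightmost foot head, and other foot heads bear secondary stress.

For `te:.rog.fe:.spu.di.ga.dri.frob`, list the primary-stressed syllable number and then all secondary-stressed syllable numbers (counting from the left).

Weights: 1 te: H, 2 rog H, 3 fe: H, 4 spu L, 5 di L, 6 ga L, 7 dri L, 8 frob H.
Parse right to left (heavy = foot alone; LL = one foot; stranded L unfooted): (ˈte:) (ˈrog) (ˈfe:) (spu.ˈdi) (ga.ˈdri) (ˈfrob).
Foot heads: 1, 2, 3, 5, 7, 8.
Primary stress on the rightmost head = syllable 8.
Secondary stress on 1, 2, 3, 5, 7: ˌte:.ˌrog.ˌfe:.spu.ˌdi.ga.ˌdri.ˈfrob.

primary 8, secondary 1, 2, 3, 5, 7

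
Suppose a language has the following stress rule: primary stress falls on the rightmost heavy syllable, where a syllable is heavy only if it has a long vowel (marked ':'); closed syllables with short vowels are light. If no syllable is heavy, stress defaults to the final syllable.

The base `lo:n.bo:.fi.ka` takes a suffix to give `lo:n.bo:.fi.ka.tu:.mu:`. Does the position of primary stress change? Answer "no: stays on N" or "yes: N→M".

Base `lo:n.bo:.fi.ka` (4 syllables):
  Weights: 1 lo:n H, 2 bo: H, 3 fi L, 4 ka L.
  Heavy syllables in the domain: 1, 2. The rightmost is syllable 2 (bo:).
  → primary stress on syllable 2.
Suffixed `lo:n.bo:.fi.ka.tu:.mu:` (6 syllables):
  Weights: 1 lo:n H, 2 bo: H, 3 fi L, 4 ka L, 5 tu: H, 6 mu: H.
  Heavy syllables in the domain: 1, 2, 5, 6. The rightmost is syllable 6 (mu:).
  → primary stress on syllable 6.

yes: 2→6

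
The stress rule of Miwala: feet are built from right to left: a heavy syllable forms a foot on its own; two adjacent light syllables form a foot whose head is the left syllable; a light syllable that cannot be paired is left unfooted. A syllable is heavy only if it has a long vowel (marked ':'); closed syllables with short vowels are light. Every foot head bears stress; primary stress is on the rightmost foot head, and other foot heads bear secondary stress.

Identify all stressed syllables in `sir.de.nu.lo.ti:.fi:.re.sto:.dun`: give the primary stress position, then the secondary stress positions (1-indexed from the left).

primary 8, secondary 1, 3, 5, 6

Weights: 1 sir L, 2 de L, 3 nu L, 4 lo L, 5 ti: H, 6 fi: H, 7 re L, 8 sto: H, 9 dun L.
Parse right to left (heavy = foot alone; LL = one foot; stranded L unfooted): (ˈsir.de) (ˈnu.lo) (ˈti:) (ˈfi:) re (ˈsto:) dun.
Foot heads: 1, 3, 5, 6, 8.
Primary stress on the rightmost head = syllable 8.
Secondary stress on 1, 3, 5, 6: ˌsir.de.ˌnu.lo.ˌti:.ˌfi:.re.ˈsto:.dun.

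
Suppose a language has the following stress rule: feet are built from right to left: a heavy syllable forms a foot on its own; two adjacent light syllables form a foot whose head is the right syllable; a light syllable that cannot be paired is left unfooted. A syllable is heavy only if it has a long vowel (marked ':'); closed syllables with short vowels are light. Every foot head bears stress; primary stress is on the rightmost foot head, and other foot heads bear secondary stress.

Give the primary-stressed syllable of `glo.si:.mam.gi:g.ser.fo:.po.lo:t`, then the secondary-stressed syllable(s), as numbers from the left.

Weights: 1 glo L, 2 si: H, 3 mam L, 4 gi:g H, 5 ser L, 6 fo: H, 7 po L, 8 lo:t H.
Parse right to left (heavy = foot alone; LL = one foot; stranded L unfooted): glo (ˈsi:) mam (ˈgi:g) ser (ˈfo:) po (ˈlo:t).
Foot heads: 2, 4, 6, 8.
Primary stress on the rightmost head = syllable 8.
Secondary stress on 2, 4, 6: glo.ˌsi:.mam.ˌgi:g.ser.ˌfo:.po.ˈlo:t.

primary 8, secondary 2, 4, 6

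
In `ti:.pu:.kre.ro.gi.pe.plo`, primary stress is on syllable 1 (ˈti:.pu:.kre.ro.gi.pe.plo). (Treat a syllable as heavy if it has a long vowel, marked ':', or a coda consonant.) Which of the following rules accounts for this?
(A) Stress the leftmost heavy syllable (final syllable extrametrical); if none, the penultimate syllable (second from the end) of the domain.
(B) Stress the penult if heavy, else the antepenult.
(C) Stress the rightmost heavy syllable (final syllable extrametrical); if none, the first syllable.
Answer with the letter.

A

Rule A → syllable 1 ✓.
Rule B → syllable 5 (observed: 1).
Rule C → syllable 2 (observed: 1).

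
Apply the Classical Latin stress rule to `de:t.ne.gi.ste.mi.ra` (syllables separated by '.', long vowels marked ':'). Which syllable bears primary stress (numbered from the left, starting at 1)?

4

Classical Latin: stress the penult if heavy (long vowel or closed), else the antepenult.
Weights: 4 ste L, 5 mi L, 6 ra L.
The penult (syllable 5, mi) is light, so stress falls on the antepenult (syllable 4, ste).
Stress on syllable 4: de:t.ne.gi.ˈste.mi.ra.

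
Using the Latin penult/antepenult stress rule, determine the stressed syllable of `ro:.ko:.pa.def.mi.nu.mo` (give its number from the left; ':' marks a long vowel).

5

Classical Latin: stress the penult if heavy (long vowel or closed), else the antepenult.
Weights: 5 mi L, 6 nu L, 7 mo L.
The penult (syllable 6, nu) is light, so stress falls on the antepenult (syllable 5, mi).
Stress on syllable 5: ro:.ko:.pa.def.ˈmi.nu.mo.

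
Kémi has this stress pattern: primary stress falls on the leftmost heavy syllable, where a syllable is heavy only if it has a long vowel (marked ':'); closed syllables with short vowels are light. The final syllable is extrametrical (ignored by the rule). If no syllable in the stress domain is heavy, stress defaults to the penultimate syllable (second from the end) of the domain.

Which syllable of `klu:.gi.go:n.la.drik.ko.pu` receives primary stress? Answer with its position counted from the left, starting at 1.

1

The final syllable (7, pu) is extrametrical; the stress domain is syllables 1–6.
Weights: 1 klu: H, 2 gi L, 3 go:n H, 4 la L, 5 drik L, 6 ko L.
Heavy syllables in the domain: 1, 3. The leftmost is syllable 1 (klu:).
Primary stress: syllable 1 → ˈklu:.gi.go:n.la.drik.ko.pu.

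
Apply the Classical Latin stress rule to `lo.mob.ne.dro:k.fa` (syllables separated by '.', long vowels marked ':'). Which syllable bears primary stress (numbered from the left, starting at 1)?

Classical Latin: stress the penult if heavy (long vowel or closed), else the antepenult.
Weights: 3 ne L, 4 dro:k H, 5 fa L.
The penult (syllable 4, dro:k) is heavy, so it takes stress.
Stress on syllable 4: lo.mob.ne.ˈdro:k.fa.

4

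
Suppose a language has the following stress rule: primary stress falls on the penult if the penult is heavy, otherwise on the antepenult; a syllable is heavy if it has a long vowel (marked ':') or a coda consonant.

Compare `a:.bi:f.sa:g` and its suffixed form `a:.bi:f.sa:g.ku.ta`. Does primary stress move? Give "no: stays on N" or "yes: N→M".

Base `a:.bi:f.sa:g` (3 syllables):
  Weights: 1 a: H, 2 bi:f H, 3 sa:g H.
  The penult (syllable 2, bi:f) is heavy, so it takes stress.
  → primary stress on syllable 2.
Suffixed `a:.bi:f.sa:g.ku.ta` (5 syllables):
  Weights: 3 sa:g H, 4 ku L, 5 ta L.
  The penult (syllable 4, ku) is light, so stress falls on the antepenult (syllable 3, sa:g).
  → primary stress on syllable 3.

yes: 2→3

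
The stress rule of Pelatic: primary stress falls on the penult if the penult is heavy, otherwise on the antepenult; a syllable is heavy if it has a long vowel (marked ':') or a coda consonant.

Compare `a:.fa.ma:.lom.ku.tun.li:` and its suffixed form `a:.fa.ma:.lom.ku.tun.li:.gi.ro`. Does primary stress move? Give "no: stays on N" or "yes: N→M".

yes: 6→7

Base `a:.fa.ma:.lom.ku.tun.li:` (7 syllables):
  Weights: 5 ku L, 6 tun H, 7 li: H.
  The penult (syllable 6, tun) is heavy, so it takes stress.
  → primary stress on syllable 6.
Suffixed `a:.fa.ma:.lom.ku.tun.li:.gi.ro` (9 syllables):
  Weights: 7 li: H, 8 gi L, 9 ro L.
  The penult (syllable 8, gi) is light, so stress falls on the antepenult (syllable 7, li:).
  → primary stress on syllable 7.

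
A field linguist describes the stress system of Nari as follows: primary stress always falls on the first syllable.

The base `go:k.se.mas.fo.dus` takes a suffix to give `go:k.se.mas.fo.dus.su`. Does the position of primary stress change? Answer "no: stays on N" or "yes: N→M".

Base `go:k.se.mas.fo.dus` (5 syllables):
  The word has 5 syllables; the first syllable is syllable 1 (go:k).
  → primary stress on syllable 1.
Suffixed `go:k.se.mas.fo.dus.su` (6 syllables):
  The word has 6 syllables; the first syllable is syllable 1 (go:k).
  → primary stress on syllable 1.

no: stays on 1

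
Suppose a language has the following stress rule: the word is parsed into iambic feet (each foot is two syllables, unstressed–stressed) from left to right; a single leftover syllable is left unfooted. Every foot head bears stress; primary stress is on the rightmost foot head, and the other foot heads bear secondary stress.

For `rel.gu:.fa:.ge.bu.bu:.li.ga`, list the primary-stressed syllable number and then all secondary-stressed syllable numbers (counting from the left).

primary 8, secondary 2, 4, 6

Parse left to right into iambic (σˈσ) feet: (rel.ˈgu:) (fa:.ˈge) (bu.ˈbu:) (li.ˈga).
Foot heads (stressed positions): 2, 4, 6, 8.
End Rule Rightmost: primary stress on the rightmost head = syllable 8.
Secondary stress on 2, 4, 6: rel.ˌgu:.fa:.ˌge.bu.ˌbu:.li.ˈga.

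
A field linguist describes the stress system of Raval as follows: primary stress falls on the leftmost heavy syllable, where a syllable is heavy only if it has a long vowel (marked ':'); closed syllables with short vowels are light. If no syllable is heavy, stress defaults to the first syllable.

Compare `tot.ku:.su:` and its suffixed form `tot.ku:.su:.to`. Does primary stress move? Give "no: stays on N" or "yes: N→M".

Base `tot.ku:.su:` (3 syllables):
  Weights: 1 tot L, 2 ku: H, 3 su: H.
  Heavy syllables in the domain: 2, 3. The leftmost is syllable 2 (ku:).
  → primary stress on syllable 2.
Suffixed `tot.ku:.su:.to` (4 syllables):
  Weights: 1 tot L, 2 ku: H, 3 su: H, 4 to L.
  Heavy syllables in the domain: 2, 3. The leftmost is syllable 2 (ku:).
  → primary stress on syllable 2.

no: stays on 2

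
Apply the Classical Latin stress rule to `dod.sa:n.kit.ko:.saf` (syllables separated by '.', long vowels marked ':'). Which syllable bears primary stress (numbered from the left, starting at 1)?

4

Classical Latin: stress the penult if heavy (long vowel or closed), else the antepenult.
Weights: 3 kit H, 4 ko: H, 5 saf H.
The penult (syllable 4, ko:) is heavy, so it takes stress.
Stress on syllable 4: dod.sa:n.kit.ˈko:.saf.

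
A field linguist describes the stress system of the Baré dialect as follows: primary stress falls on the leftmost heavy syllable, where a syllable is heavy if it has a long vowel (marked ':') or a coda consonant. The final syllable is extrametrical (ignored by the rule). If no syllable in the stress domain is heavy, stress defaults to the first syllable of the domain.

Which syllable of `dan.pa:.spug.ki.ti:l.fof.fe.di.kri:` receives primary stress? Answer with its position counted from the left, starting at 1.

The final syllable (9, kri:) is extrametrical; the stress domain is syllables 1–8.
Weights: 1 dan H, 2 pa: H, 3 spug H, 4 ki L, 5 ti:l H, 6 fof H, 7 fe L, 8 di L.
Heavy syllables in the domain: 1, 2, 3, 5, 6. The leftmost is syllable 1 (dan).
Primary stress: syllable 1 → ˈdan.pa:.spug.ki.ti:l.fof.fe.di.kri:.

1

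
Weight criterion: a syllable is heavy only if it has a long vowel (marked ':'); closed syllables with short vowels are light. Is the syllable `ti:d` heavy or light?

heavy

`ti:d`: long vowel, closed (coda /d/). Long vowel → heavy.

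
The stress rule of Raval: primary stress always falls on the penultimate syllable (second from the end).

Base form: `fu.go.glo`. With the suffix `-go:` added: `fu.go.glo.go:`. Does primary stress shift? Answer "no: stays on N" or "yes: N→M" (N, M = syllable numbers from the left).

Base `fu.go.glo` (3 syllables):
  The word has 3 syllables; the penultimate syllable (second from the end) is syllable 2 (go).
  → primary stress on syllable 2.
Suffixed `fu.go.glo.go:` (4 syllables):
  The word has 4 syllables; the penultimate syllable (second from the end) is syllable 3 (glo).
  → primary stress on syllable 3.

yes: 2→3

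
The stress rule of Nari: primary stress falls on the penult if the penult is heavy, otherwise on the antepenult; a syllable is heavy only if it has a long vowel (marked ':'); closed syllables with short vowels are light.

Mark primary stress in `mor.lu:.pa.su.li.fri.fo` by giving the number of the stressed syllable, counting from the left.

Weights: 5 li L, 6 fri L, 7 fo L.
The penult (syllable 6, fri) is light, so stress falls on the antepenult (syllable 5, li).
Primary stress: syllable 5 → mor.lu:.pa.su.ˈli.fri.fo.

5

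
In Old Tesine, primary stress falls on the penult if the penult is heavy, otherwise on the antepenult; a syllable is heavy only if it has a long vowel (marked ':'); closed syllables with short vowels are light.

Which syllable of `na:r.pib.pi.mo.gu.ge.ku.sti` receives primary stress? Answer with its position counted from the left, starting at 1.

Weights: 6 ge L, 7 ku L, 8 sti L.
The penult (syllable 7, ku) is light, so stress falls on the antepenult (syllable 6, ge).
Primary stress: syllable 6 → na:r.pib.pi.mo.gu.ˈge.ku.sti.

6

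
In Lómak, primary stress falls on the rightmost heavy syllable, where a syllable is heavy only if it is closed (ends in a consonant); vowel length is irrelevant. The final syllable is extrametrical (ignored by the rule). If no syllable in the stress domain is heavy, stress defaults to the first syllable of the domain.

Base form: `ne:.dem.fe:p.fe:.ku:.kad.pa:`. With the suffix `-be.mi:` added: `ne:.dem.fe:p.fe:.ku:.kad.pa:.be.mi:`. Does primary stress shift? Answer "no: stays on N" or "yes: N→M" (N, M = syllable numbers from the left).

no: stays on 6

Base `ne:.dem.fe:p.fe:.ku:.kad.pa:` (7 syllables):
  The final syllable (7, pa:) is extrametrical; the stress domain is syllables 1–6.
  Weights: 1 ne: L, 2 dem H, 3 fe:p H, 4 fe: L, 5 ku: L, 6 kad H.
  Heavy syllables in the domain: 2, 3, 6. The rightmost is syllable 6 (kad).
  → primary stress on syllable 6.
Suffixed `ne:.dem.fe:p.fe:.ku:.kad.pa:.be.mi:` (9 syllables):
  The final syllable (9, mi:) is extrametrical; the stress domain is syllables 1–8.
  Weights: 1 ne: L, 2 dem H, 3 fe:p H, 4 fe: L, 5 ku: L, 6 kad H, 7 pa: L, 8 be L.
  Heavy syllables in the domain: 2, 3, 6. The rightmost is syllable 6 (kad).
  → primary stress on syllable 6.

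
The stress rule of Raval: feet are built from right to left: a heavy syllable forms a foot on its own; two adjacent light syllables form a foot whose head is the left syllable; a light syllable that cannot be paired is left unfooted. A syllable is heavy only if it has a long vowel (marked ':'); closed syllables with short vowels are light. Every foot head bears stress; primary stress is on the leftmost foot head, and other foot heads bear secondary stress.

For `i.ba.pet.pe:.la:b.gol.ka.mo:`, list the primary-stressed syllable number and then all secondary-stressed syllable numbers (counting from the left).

primary 2, secondary 4, 5, 6, 8

Weights: 1 i L, 2 ba L, 3 pet L, 4 pe: H, 5 la:b H, 6 gol L, 7 ka L, 8 mo: H.
Parse right to left (heavy = foot alone; LL = one foot; stranded L unfooted): i (ˈba.pet) (ˈpe:) (ˈla:b) (ˈgol.ka) (ˈmo:).
Foot heads: 2, 4, 5, 6, 8.
Primary stress on the leftmost head = syllable 2.
Secondary stress on 4, 5, 6, 8: i.ˈba.pet.ˌpe:.ˌla:b.ˌgol.ka.ˌmo:.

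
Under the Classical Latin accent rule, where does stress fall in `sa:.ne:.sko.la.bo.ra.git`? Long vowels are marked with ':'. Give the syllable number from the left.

5

Classical Latin: stress the penult if heavy (long vowel or closed), else the antepenult.
Weights: 5 bo L, 6 ra L, 7 git H.
The penult (syllable 6, ra) is light, so stress falls on the antepenult (syllable 5, bo).
Stress on syllable 5: sa:.ne:.sko.la.ˈbo.ra.git.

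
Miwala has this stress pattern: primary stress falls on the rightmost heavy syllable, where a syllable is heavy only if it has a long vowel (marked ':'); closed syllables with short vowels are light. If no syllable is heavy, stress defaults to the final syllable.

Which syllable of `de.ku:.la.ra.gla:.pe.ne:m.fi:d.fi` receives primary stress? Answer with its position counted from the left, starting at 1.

8

Weights: 1 de L, 2 ku: H, 3 la L, 4 ra L, 5 gla: H, 6 pe L, 7 ne:m H, 8 fi:d H, 9 fi L.
Heavy syllables in the domain: 2, 5, 7, 8. The rightmost is syllable 8 (fi:d).
Primary stress: syllable 8 → de.ku:.la.ra.gla:.pe.ne:m.ˈfi:d.fi.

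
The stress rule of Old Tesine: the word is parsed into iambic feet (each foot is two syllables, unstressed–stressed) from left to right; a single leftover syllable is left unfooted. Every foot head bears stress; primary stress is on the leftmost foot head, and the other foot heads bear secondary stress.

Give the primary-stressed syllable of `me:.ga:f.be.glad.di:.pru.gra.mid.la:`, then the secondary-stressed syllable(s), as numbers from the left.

Parse left to right into iambic (σˈσ) feet: (me:.ˈga:f) (be.ˈglad) (di:.ˈpru) (gra.ˈmid) la:. Syllable 9 is left unfooted.
Foot heads (stressed positions): 2, 4, 6, 8.
End Rule Leftmost: primary stress on the leftmost head = syllable 2.
Secondary stress on 4, 6, 8: me:.ˈga:f.be.ˌglad.di:.ˌpru.gra.ˌmid.la:.

primary 2, secondary 4, 6, 8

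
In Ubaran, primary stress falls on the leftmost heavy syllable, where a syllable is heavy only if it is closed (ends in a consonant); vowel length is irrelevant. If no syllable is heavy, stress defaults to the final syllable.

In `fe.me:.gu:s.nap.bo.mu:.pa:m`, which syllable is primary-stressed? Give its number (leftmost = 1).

Weights: 1 fe L, 2 me: L, 3 gu:s H, 4 nap H, 5 bo L, 6 mu: L, 7 pa:m H.
Heavy syllables in the domain: 3, 4, 7. The leftmost is syllable 3 (gu:s).
Primary stress: syllable 3 → fe.me:.ˈgu:s.nap.bo.mu:.pa:m.

3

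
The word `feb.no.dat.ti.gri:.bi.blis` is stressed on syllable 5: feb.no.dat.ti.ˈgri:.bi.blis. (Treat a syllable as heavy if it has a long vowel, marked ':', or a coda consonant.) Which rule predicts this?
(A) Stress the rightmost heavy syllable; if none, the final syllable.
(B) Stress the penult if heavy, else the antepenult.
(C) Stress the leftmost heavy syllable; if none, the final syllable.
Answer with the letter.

B

Rule A → syllable 7 (observed: 5).
Rule B → syllable 5 ✓.
Rule C → syllable 1 (observed: 5).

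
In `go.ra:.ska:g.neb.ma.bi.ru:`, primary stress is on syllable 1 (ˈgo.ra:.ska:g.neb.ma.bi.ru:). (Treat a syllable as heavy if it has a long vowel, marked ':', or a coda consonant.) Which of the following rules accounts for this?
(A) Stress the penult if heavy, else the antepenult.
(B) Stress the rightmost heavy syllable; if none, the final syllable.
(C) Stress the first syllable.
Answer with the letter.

Rule A → syllable 5 (observed: 1).
Rule B → syllable 7 (observed: 1).
Rule C → syllable 1 ✓.

C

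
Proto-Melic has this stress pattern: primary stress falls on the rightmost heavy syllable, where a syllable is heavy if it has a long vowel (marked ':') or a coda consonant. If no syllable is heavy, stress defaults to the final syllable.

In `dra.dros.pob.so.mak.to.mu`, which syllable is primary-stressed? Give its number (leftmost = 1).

Weights: 1 dra L, 2 dros H, 3 pob H, 4 so L, 5 mak H, 6 to L, 7 mu L.
Heavy syllables in the domain: 2, 3, 5. The rightmost is syllable 5 (mak).
Primary stress: syllable 5 → dra.dros.pob.so.ˈmak.to.mu.

5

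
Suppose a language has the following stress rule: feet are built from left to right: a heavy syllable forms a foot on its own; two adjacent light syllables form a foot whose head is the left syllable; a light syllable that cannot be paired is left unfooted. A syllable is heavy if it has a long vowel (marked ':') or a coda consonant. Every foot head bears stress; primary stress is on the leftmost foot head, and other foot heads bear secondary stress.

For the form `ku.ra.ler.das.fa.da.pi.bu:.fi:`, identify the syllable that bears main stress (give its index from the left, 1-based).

1

Weights: 1 ku L, 2 ra L, 3 ler H, 4 das H, 5 fa L, 6 da L, 7 pi L, 8 bu: H, 9 fi: H.
Parse left to right (heavy = foot alone; LL = one foot; stranded L unfooted): (ˈku.ra) (ˈler) (ˈdas) (ˈfa.da) pi (ˈbu:) (ˈfi:).
Foot heads: 1, 3, 4, 5, 8, 9.
Primary stress on the leftmost head = syllable 1.
Primary stress: syllable 1 → ˈku.ra.ler.das.fa.da.pi.bu:.fi:.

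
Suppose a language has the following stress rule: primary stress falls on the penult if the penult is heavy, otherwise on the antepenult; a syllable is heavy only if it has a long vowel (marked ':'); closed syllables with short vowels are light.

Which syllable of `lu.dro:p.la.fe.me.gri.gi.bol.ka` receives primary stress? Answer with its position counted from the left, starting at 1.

Weights: 7 gi L, 8 bol L, 9 ka L.
The penult (syllable 8, bol) is light, so stress falls on the antepenult (syllable 7, gi).
Primary stress: syllable 7 → lu.dro:p.la.fe.me.gri.ˈgi.bol.ka.

7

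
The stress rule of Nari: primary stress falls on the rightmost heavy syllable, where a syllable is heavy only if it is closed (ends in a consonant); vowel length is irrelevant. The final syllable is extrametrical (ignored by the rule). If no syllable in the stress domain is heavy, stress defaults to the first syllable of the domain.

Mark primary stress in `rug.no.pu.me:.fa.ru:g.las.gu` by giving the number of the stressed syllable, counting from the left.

7

The final syllable (8, gu) is extrametrical; the stress domain is syllables 1–7.
Weights: 1 rug H, 2 no L, 3 pu L, 4 me: L, 5 fa L, 6 ru:g H, 7 las H.
Heavy syllables in the domain: 1, 6, 7. The rightmost is syllable 7 (las).
Primary stress: syllable 7 → rug.no.pu.me:.fa.ru:g.ˈlas.gu.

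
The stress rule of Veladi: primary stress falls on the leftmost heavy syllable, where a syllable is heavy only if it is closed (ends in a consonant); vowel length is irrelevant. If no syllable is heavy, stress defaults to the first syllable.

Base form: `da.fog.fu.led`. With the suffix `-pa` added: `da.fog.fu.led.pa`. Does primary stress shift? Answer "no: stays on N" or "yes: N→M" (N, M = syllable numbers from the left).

Base `da.fog.fu.led` (4 syllables):
  Weights: 1 da L, 2 fog H, 3 fu L, 4 led H.
  Heavy syllables in the domain: 2, 4. The leftmost is syllable 2 (fog).
  → primary stress on syllable 2.
Suffixed `da.fog.fu.led.pa` (5 syllables):
  Weights: 1 da L, 2 fog H, 3 fu L, 4 led H, 5 pa L.
  Heavy syllables in the domain: 2, 4. The leftmost is syllable 2 (fog).
  → primary stress on syllable 2.

no: stays on 2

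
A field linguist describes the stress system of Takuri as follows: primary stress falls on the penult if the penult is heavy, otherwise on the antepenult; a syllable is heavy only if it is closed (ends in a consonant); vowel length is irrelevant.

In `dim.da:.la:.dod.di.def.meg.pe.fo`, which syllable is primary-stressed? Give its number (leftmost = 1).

Weights: 7 meg H, 8 pe L, 9 fo L.
The penult (syllable 8, pe) is light, so stress falls on the antepenult (syllable 7, meg).
Primary stress: syllable 7 → dim.da:.la:.dod.di.def.ˈmeg.pe.fo.

7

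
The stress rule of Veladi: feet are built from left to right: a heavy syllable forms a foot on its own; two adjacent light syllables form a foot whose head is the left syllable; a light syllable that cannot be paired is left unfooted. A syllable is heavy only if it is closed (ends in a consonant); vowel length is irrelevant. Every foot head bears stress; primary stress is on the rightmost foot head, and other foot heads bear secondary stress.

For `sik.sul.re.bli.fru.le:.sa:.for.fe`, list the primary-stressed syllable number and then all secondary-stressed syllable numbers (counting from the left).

Weights: 1 sik H, 2 sul H, 3 re L, 4 bli L, 5 fru L, 6 le: L, 7 sa: L, 8 for H, 9 fe L.
Parse left to right (heavy = foot alone; LL = one foot; stranded L unfooted): (ˈsik) (ˈsul) (ˈre.bli) (ˈfru.le:) sa: (ˈfor) fe.
Foot heads: 1, 2, 3, 5, 8.
Primary stress on the rightmost head = syllable 8.
Secondary stress on 1, 2, 3, 5: ˌsik.ˌsul.ˌre.bli.ˌfru.le:.sa:.ˈfor.fe.

primary 8, secondary 1, 2, 3, 5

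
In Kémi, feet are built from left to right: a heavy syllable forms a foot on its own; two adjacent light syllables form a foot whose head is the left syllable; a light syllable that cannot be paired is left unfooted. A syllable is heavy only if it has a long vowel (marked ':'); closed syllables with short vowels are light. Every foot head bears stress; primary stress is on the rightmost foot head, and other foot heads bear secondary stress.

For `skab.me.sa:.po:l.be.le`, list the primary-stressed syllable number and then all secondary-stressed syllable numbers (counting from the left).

primary 5, secondary 1, 3, 4

Weights: 1 skab L, 2 me L, 3 sa: H, 4 po:l H, 5 be L, 6 le L.
Parse left to right (heavy = foot alone; LL = one foot; stranded L unfooted): (ˈskab.me) (ˈsa:) (ˈpo:l) (ˈbe.le).
Foot heads: 1, 3, 4, 5.
Primary stress on the rightmost head = syllable 5.
Secondary stress on 1, 3, 4: ˌskab.me.ˌsa:.ˌpo:l.ˈbe.le.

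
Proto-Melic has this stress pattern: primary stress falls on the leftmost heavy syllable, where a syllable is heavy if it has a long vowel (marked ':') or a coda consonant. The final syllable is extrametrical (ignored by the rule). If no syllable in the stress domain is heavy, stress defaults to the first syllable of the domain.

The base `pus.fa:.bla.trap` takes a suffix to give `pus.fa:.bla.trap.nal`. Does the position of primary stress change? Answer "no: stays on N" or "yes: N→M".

no: stays on 1

Base `pus.fa:.bla.trap` (4 syllables):
  The final syllable (4, trap) is extrametrical; the stress domain is syllables 1–3.
  Weights: 1 pus H, 2 fa: H, 3 bla L.
  Heavy syllables in the domain: 1, 2. The leftmost is syllable 1 (pus).
  → primary stress on syllable 1.
Suffixed `pus.fa:.bla.trap.nal` (5 syllables):
  The final syllable (5, nal) is extrametrical; the stress domain is syllables 1–4.
  Weights: 1 pus H, 2 fa: H, 3 bla L, 4 trap H.
  Heavy syllables in the domain: 1, 2, 4. The leftmost is syllable 1 (pus).
  → primary stress on syllable 1.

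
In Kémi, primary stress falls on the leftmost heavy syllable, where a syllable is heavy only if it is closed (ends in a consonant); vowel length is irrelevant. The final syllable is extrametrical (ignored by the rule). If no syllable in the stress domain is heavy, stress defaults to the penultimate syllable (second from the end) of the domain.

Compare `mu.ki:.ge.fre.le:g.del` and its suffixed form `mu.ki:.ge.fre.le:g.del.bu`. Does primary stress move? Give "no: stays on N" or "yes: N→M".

no: stays on 5

Base `mu.ki:.ge.fre.le:g.del` (6 syllables):
  The final syllable (6, del) is extrametrical; the stress domain is syllables 1–5.
  Weights: 1 mu L, 2 ki: L, 3 ge L, 4 fre L, 5 le:g H.
  Heavy syllables in the domain: 5. The leftmost is syllable 5 (le:g).
  → primary stress on syllable 5.
Suffixed `mu.ki:.ge.fre.le:g.del.bu` (7 syllables):
  The final syllable (7, bu) is extrametrical; the stress domain is syllables 1–6.
  Weights: 1 mu L, 2 ki: L, 3 ge L, 4 fre L, 5 le:g H, 6 del H.
  Heavy syllables in the domain: 5, 6. The leftmost is syllable 5 (le:g).
  → primary stress on syllable 5.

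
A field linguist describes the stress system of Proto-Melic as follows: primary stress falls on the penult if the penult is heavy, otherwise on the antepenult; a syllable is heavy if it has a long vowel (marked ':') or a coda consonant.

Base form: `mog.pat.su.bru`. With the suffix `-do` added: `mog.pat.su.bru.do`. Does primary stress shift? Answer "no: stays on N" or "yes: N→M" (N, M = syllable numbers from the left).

yes: 2→3

Base `mog.pat.su.bru` (4 syllables):
  Weights: 2 pat H, 3 su L, 4 bru L.
  The penult (syllable 3, su) is light, so stress falls on the antepenult (syllable 2, pat).
  → primary stress on syllable 2.
Suffixed `mog.pat.su.bru.do` (5 syllables):
  Weights: 3 su L, 4 bru L, 5 do L.
  The penult (syllable 4, bru) is light, so stress falls on the antepenult (syllable 3, su).
  → primary stress on syllable 3.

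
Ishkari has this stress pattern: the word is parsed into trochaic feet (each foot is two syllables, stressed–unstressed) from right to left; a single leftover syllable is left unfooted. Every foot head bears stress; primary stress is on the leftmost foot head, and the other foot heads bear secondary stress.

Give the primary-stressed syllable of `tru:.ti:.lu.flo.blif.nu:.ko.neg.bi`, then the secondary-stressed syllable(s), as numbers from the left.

Parse right to left into trochaic (ˈσσ) feet: tru: (ˈti:.lu) (ˈflo.blif) (ˈnu:.ko) (ˈneg.bi). Syllable 1 is left unfooted.
Foot heads (stressed positions): 2, 4, 6, 8.
End Rule Leftmost: primary stress on the leftmost head = syllable 2.
Secondary stress on 4, 6, 8: tru:.ˈti:.lu.ˌflo.blif.ˌnu:.ko.ˌneg.bi.

primary 2, secondary 4, 6, 8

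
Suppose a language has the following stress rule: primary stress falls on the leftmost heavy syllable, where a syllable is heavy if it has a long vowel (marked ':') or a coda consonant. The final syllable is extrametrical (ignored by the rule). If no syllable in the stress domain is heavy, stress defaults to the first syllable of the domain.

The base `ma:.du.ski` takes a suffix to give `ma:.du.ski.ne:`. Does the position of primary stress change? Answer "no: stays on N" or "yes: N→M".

Base `ma:.du.ski` (3 syllables):
  The final syllable (3, ski) is extrametrical; the stress domain is syllables 1–2.
  Weights: 1 ma: H, 2 du L.
  Heavy syllables in the domain: 1. The leftmost is syllable 1 (ma:).
  → primary stress on syllable 1.
Suffixed `ma:.du.ski.ne:` (4 syllables):
  The final syllable (4, ne:) is extrametrical; the stress domain is syllables 1–3.
  Weights: 1 ma: H, 2 du L, 3 ski L.
  Heavy syllables in the domain: 1. The leftmost is syllable 1 (ma:).
  → primary stress on syllable 1.

no: stays on 1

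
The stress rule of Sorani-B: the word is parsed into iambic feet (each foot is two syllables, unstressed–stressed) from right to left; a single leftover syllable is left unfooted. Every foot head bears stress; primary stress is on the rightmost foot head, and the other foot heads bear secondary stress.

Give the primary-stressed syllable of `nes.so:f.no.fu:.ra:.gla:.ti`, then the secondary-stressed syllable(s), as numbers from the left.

Parse right to left into iambic (σˈσ) feet: nes (so:f.ˈno) (fu:.ˈra:) (gla:.ˈti). Syllable 1 is left unfooted.
Foot heads (stressed positions): 3, 5, 7.
End Rule Rightmost: primary stress on the rightmost head = syllable 7.
Secondary stress on 3, 5: nes.so:f.ˌno.fu:.ˌra:.gla:.ˈti.

primary 7, secondary 3, 5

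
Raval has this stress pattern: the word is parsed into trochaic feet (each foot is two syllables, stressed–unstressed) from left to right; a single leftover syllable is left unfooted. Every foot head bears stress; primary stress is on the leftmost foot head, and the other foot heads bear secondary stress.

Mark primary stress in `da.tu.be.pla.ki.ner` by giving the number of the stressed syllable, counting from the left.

Parse left to right into trochaic (ˈσσ) feet: (ˈda.tu) (ˈbe.pla) (ˈki.ner).
Foot heads (stressed positions): 1, 3, 5.
End Rule Leftmost: primary stress on the leftmost head = syllable 1.
Primary stress: syllable 1 → ˈda.tu.be.pla.ki.ner.

1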